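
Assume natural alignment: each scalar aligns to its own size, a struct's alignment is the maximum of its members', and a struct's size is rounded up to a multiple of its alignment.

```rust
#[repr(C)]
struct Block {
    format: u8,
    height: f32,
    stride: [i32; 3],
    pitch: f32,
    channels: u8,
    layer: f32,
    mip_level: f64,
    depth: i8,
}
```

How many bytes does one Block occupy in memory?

48

0..1  format  (1B, 1-aligned)
1..4  -- padding (3B)
4..8  height  (4B, 4-aligned)
8..20  stride  (12B, 4-aligned)
20..24  pitch  (4B, 4-aligned)
24..25  channels  (1B, 1-aligned)
25..28  -- padding (3B)
28..32  layer  (4B, 4-aligned)
32..40  mip_level  (8B, 8-aligned)
40..41  depth  (1B, 1-aligned)
41..48  -- tail padding (7B)
sizeof = 48, alignof = 8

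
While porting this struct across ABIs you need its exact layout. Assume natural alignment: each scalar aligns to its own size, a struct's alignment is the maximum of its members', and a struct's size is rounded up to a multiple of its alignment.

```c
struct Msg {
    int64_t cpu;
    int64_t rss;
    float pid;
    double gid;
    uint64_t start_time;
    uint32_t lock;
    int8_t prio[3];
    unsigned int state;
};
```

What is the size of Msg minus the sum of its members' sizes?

cpu at 0 (size 8, align 8) → ends 8
rss at 8 (size 8, align 8) → ends 16
pid at 16 (size 4, align 4) → ends 20
pad 4 to align 8 for gid
gid at 24 (size 8, align 8) → ends 32
start_time at 32 (size 8, align 8) → ends 40
lock at 40 (size 4, align 4) → ends 44
prio at 44 (size 3, align 1) → ends 47
pad 1 to align 4 for state
state at 48 (size 4, align 4) → ends 52
tail pad 4 to reach multiple of 8
total 56 bytes, alignment 8
data bytes 47, size 56 → padding 9

9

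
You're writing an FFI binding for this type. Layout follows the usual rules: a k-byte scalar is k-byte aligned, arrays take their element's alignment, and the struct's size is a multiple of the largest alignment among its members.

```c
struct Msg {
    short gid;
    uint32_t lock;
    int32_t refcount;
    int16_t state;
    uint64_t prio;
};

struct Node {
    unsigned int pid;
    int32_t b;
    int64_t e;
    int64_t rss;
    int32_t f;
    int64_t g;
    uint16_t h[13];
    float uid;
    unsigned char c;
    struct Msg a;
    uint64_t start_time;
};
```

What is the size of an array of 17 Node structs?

Msg: 0..2  gid  (2B, 2-aligned); 2..4  -- padding (2B); 4..8  lock  (4B, 4-aligned); 8..12  refcount  (4B, 4-aligned); 12..14  state  (2B, 2-aligned); 14..16  -- padding (2B); 16..24  prio  (8B, 8-aligned); sizeof = 24, alignof = 8
0..4  pid  (4B, 4-aligned)
4..8  b  (4B, 4-aligned)
8..16  e  (8B, 8-aligned)
16..24  rss  (8B, 8-aligned)
24..28  f  (4B, 4-aligned)
28..32  -- padding (4B)
32..40  g  (8B, 8-aligned)
40..66  h  (26B, 2-aligned)
66..68  -- padding (2B)
68..72  uid  (4B, 4-aligned)
72..73  c  (1B, 1-aligned)
73..80  -- padding (7B)
80..104  a  (24B, 8-aligned)
104..112  start_time  (8B, 8-aligned)
sizeof = 112, alignof = 8
array of 17: 17 × 112 = 1904

1904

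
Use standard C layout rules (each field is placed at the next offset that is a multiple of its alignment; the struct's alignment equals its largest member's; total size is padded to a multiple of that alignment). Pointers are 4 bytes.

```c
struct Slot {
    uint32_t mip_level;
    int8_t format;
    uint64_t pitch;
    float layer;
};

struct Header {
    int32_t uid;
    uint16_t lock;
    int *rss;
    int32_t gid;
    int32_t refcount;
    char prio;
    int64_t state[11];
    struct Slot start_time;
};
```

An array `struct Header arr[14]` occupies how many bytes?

1904

Slot: 0..4  mip_level  (4B, 4-aligned); 4..5  format  (1B, 1-aligned); 5..8  -- padding (3B); 8..16  pitch  (8B, 8-aligned); 16..20  layer  (4B, 4-aligned); 20..24  -- tail padding (4B); sizeof = 24, alignof = 8
0..4  uid  (4B, 4-aligned)
4..6  lock  (2B, 2-aligned)
6..8  -- padding (2B)
8..12  rss  (4B, 4-aligned)
12..16  gid  (4B, 4-aligned)
16..20  refcount  (4B, 4-aligned)
20..21  prio  (1B, 1-aligned)
21..24  -- padding (3B)
24..112  state  (88B, 8-aligned)
112..136  start_time  (24B, 8-aligned)
sizeof = 136, alignof = 8
array of 14: 14 × 136 = 1904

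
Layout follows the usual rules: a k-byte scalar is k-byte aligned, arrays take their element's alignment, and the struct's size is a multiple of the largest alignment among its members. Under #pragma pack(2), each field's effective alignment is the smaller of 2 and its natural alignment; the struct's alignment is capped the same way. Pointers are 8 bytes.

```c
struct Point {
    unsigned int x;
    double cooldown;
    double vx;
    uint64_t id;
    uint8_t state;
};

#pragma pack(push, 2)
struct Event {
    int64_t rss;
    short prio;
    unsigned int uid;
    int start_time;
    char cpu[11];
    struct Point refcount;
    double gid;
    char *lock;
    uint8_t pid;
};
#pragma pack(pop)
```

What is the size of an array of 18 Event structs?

1584

Point: @0: x [4B, align 4] → 4; +4 pad (align 8); @8: cooldown [8B, align 8] → 16; @16: vx [8B, align 8] → 24; @24: id [8B, align 8] → 32; @32: state [1B, align 1] → 33; +7 tail pad (align 8); size 40, align 8
@0: rss [8B, align 2] → 8
@8: prio [2B, align 2] → 10
@10: uid [4B, align 2] → 14
@14: start_time [4B, align 2] → 18
@18: cpu [11B, align 1] → 29
+1 pad (align 2)
@30: refcount [40B, align 2] → 70
@70: gid [8B, align 2] → 78
@78: lock [8B, align 2] → 86
@86: pid [1B, align 1] → 87
+1 tail pad (align 2)
size 88, align 2
array of 18: 18 × 88 = 1584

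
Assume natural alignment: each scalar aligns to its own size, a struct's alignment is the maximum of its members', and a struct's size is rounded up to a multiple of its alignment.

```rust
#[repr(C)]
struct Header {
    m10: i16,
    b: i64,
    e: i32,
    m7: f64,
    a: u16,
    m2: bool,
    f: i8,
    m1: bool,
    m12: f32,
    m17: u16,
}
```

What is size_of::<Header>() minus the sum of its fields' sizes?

m10 at 0 (size 2, align 2) → ends 2
pad 6 to align 8 for b
b at 8 (size 8, align 8) → ends 16
e at 16 (size 4, align 4) → ends 20
pad 4 to align 8 for m7
m7 at 24 (size 8, align 8) → ends 32
a at 32 (size 2, align 2) → ends 34
m2 at 34 (size 1, align 1) → ends 35
f at 35 (size 1, align 1) → ends 36
m1 at 36 (size 1, align 1) → ends 37
pad 3 to align 4 for m12
m12 at 40 (size 4, align 4) → ends 44
m17 at 44 (size 2, align 2) → ends 46
tail pad 2 to reach multiple of 8
total 48 bytes, alignment 8
data bytes 33, size 48 → padding 15

15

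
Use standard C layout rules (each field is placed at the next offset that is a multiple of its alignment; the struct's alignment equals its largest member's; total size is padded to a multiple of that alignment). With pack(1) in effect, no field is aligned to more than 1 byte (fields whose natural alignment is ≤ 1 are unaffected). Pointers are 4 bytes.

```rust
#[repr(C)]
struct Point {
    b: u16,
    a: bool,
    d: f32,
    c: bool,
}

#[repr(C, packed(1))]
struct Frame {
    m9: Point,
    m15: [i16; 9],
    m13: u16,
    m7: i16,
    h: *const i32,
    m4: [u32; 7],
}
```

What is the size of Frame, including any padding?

66 bytes

Point: @0: b [2B, align 2] → 2; @2: a [1B, align 1] → 3; +1 pad (align 4); @4: d [4B, align 4] → 8; @8: c [1B, align 1] → 9; +3 tail pad (align 4); size 12, align 4
@0: m9 [12B, align 1] → 12
@12: m15 [18B, align 1] → 30
@30: m13 [2B, align 1] → 32
@32: m7 [2B, align 1] → 34
@34: h [4B, align 1] → 38
@38: m4 [28B, align 1] → 66
size 66, align 1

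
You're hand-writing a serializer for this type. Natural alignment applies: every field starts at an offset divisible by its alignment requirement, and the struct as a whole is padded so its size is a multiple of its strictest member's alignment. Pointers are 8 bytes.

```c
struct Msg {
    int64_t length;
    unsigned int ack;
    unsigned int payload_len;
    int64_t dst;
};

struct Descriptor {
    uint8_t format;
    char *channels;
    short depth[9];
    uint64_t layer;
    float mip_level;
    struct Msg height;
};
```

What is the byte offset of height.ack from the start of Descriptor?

64

Msg: 0..8  length  (8B, 8-aligned); 8..12  ack  (4B, 4-aligned); 12..16  payload_len  (4B, 4-aligned); 16..24  dst  (8B, 8-aligned); sizeof = 24, alignof = 8
0..1  format  (1B, 1-aligned)
1..8  -- padding (7B)
8..16  channels  (8B, 8-aligned)
16..34  depth  (18B, 2-aligned)
34..40  -- padding (6B)
40..48  layer  (8B, 8-aligned)
48..52  mip_level  (4B, 4-aligned)
52..56  -- padding (4B)
56..80  height  (24B, 8-aligned)
within Msg: ack at 8
56 + 8 = 64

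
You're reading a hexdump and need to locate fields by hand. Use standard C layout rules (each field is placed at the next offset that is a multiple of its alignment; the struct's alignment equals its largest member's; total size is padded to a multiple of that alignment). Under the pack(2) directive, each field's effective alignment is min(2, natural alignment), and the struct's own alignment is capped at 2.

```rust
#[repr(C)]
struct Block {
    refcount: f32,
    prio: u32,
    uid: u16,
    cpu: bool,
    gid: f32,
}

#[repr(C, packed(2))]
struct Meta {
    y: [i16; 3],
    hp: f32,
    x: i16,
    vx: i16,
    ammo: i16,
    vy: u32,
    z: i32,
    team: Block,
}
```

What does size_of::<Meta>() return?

Block: 0..4  refcount  (4B, 4-aligned); 4..8  prio  (4B, 4-aligned); 8..10  uid  (2B, 2-aligned); 10..11  cpu  (1B, 1-aligned); 11..12  -- padding (1B); 12..16  gid  (4B, 4-aligned); sizeof = 16, alignof = 4
0..6  y  (6B, 2-aligned)
6..10  hp  (4B, 2-aligned)
10..12  x  (2B, 2-aligned)
12..14  vx  (2B, 2-aligned)
14..16  ammo  (2B, 2-aligned)
16..20  vy  (4B, 2-aligned)
20..24  z  (4B, 2-aligned)
24..40  team  (16B, 2-aligned)
sizeof = 40, alignof = 2

40 bytes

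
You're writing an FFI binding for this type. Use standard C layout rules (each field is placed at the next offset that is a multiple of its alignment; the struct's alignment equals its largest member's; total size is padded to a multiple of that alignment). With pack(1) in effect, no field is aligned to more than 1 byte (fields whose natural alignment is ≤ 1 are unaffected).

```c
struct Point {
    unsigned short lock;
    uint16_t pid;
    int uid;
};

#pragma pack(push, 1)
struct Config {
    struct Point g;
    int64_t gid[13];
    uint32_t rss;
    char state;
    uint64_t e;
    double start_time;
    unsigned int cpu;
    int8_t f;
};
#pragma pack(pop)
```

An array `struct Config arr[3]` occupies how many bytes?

414

Point: lock at 0 (size 2, align 2) → ends 2; pid at 2 (size 2, align 2) → ends 4; uid at 4 (size 4, align 4) → ends 8; total 8 bytes, alignment 4
g at 0 (size 8, align 1) → ends 8
gid at 8 (size 104, align 1) → ends 112
rss at 112 (size 4, align 1) → ends 116
state at 116 (size 1, align 1) → ends 117
e at 117 (size 8, align 1) → ends 125
start_time at 125 (size 8, align 1) → ends 133
cpu at 133 (size 4, align 1) → ends 137
f at 137 (size 1, align 1) → ends 138
total 138 bytes, alignment 1
array of 3: 3 × 138 = 414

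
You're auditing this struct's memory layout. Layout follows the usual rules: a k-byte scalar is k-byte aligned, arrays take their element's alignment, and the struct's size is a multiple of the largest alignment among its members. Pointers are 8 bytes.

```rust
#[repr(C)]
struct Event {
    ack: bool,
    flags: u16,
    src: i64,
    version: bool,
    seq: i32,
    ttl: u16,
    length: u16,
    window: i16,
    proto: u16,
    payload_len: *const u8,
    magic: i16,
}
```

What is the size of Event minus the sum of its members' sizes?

@0: ack [1B, align 1] → 1
+1 pad (align 2)
@2: flags [2B, align 2] → 4
+4 pad (align 8)
@8: src [8B, align 8] → 16
@16: version [1B, align 1] → 17
+3 pad (align 4)
@20: seq [4B, align 4] → 24
@24: ttl [2B, align 2] → 26
@26: length [2B, align 2] → 28
@28: window [2B, align 2] → 30
@30: proto [2B, align 2] → 32
@32: payload_len [8B, align 8] → 40
@40: magic [2B, align 2] → 42
+6 tail pad (align 8)
size 48, align 8
data bytes 34, size 48 → padding 14

14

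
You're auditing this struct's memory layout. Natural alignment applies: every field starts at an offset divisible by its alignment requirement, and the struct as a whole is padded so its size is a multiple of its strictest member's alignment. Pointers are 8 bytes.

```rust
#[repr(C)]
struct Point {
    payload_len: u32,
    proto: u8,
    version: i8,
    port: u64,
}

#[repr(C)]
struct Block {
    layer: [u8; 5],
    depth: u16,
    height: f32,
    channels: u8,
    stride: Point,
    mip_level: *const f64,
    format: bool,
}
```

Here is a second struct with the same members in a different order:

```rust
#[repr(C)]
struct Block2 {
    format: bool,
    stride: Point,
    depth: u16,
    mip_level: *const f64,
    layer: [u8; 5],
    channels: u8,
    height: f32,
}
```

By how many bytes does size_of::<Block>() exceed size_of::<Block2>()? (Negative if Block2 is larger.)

Point: payload_len at 0 (size 4, align 4) → ends 4; proto at 4 (size 1, align 1) → ends 5; version at 5 (size 1, align 1) → ends 6; pad 2 to align 8 for port; port at 8 (size 8, align 8) → ends 16; total 16 bytes, alignment 8
layer at 0 (size 5, align 1) → ends 5
pad 1 to align 2 for depth
depth at 6 (size 2, align 2) → ends 8
height at 8 (size 4, align 4) → ends 12
channels at 12 (size 1, align 1) → ends 13
pad 3 to align 8 for stride
stride at 16 (size 16, align 8) → ends 32
mip_level at 32 (size 8, align 8) → ends 40
format at 40 (size 1, align 1) → ends 41
tail pad 7 to reach multiple of 8
total 48 bytes, alignment 8
— Block2 —
format at 0 (size 1, align 1) → ends 1
pad 7 to align 8 for stride
stride at 8 (size 16, align 8) → ends 24
depth at 24 (size 2, align 2) → ends 26
pad 6 to align 8 for mip_level
mip_level at 32 (size 8, align 8) → ends 40
layer at 40 (size 5, align 1) → ends 45
channels at 45 (size 1, align 1) → ends 46
pad 2 to align 4 for height
height at 48 (size 4, align 4) → ends 52
tail pad 4 to reach multiple of 8
total 56 bytes, alignment 8
48 − 56 = -8

-8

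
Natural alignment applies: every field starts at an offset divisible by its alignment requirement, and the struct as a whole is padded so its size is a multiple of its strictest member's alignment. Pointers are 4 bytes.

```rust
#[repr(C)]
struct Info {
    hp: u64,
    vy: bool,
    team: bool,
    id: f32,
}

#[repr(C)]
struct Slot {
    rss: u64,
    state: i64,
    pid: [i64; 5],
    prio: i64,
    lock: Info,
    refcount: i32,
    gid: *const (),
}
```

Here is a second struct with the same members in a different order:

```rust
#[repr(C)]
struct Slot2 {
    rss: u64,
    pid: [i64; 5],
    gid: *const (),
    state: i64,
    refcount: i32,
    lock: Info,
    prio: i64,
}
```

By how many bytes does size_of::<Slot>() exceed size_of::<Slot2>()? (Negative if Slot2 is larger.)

-8

Info: @0: hp [8B, align 8] → 8; @8: vy [1B, align 1] → 9; @9: team [1B, align 1] → 10; +2 pad (align 4); @12: id [4B, align 4] → 16; size 16, align 8
@0: rss [8B, align 8] → 8
@8: state [8B, align 8] → 16
@16: pid [40B, align 8] → 56
@56: prio [8B, align 8] → 64
@64: lock [16B, align 8] → 80
@80: refcount [4B, align 4] → 84
@84: gid [4B, align 4] → 88
size 88, align 8
— Slot2 —
@0: rss [8B, align 8] → 8
@8: pid [40B, align 8] → 48
@48: gid [4B, align 4] → 52
+4 pad (align 8)
@56: state [8B, align 8] → 64
@64: refcount [4B, align 4] → 68
+4 pad (align 8)
@72: lock [16B, align 8] → 88
@88: prio [8B, align 8] → 96
size 96, align 8
88 − 96 = -8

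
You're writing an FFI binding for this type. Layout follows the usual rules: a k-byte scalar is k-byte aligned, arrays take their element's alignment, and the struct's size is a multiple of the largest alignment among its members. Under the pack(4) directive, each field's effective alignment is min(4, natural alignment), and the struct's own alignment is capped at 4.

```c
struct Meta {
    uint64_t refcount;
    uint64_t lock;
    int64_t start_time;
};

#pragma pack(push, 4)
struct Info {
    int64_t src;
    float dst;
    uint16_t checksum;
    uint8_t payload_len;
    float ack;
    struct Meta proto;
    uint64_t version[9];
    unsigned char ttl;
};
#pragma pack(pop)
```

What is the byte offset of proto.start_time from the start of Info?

36

Meta: @0: refcount [8B, align 8] → 8; @8: lock [8B, align 8] → 16; @16: start_time [8B, align 8] → 24; size 24, align 8
@0: src [8B, align 4] → 8
@8: dst [4B, align 4] → 12
@12: checksum [2B, align 2] → 14
@14: payload_len [1B, align 1] → 15
+1 pad (align 4)
@16: ack [4B, align 4] → 20
@20: proto [24B, align 4] → 44
within Meta: start_time at 16
20 + 16 = 36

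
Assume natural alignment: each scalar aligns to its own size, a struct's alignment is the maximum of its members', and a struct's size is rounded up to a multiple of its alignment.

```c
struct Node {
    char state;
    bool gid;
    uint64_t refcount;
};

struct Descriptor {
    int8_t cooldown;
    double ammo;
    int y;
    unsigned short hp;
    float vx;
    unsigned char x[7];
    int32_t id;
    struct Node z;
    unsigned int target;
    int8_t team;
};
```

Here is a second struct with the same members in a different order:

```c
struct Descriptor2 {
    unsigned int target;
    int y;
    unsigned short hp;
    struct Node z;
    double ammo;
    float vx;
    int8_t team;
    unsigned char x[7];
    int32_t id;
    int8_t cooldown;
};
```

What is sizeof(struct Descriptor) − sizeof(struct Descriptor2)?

0

Node: state at 0 (size 1, align 1) → ends 1; gid at 1 (size 1, align 1) → ends 2; pad 6 to align 8 for refcount; refcount at 8 (size 8, align 8) → ends 16; total 16 bytes, alignment 8
cooldown at 0 (size 1, align 1) → ends 1
pad 7 to align 8 for ammo
ammo at 8 (size 8, align 8) → ends 16
y at 16 (size 4, align 4) → ends 20
hp at 20 (size 2, align 2) → ends 22
pad 2 to align 4 for vx
vx at 24 (size 4, align 4) → ends 28
x at 28 (size 7, align 1) → ends 35
pad 1 to align 4 for id
id at 36 (size 4, align 4) → ends 40
z at 40 (size 16, align 8) → ends 56
target at 56 (size 4, align 4) → ends 60
team at 60 (size 1, align 1) → ends 61
tail pad 3 to reach multiple of 8
total 64 bytes, alignment 8
— Descriptor2 —
target at 0 (size 4, align 4) → ends 4
y at 4 (size 4, align 4) → ends 8
hp at 8 (size 2, align 2) → ends 10
pad 6 to align 8 for z
z at 16 (size 16, align 8) → ends 32
ammo at 32 (size 8, align 8) → ends 40
vx at 40 (size 4, align 4) → ends 44
team at 44 (size 1, align 1) → ends 45
x at 45 (size 7, align 1) → ends 52
id at 52 (size 4, align 4) → ends 56
cooldown at 56 (size 1, align 1) → ends 57
tail pad 7 to reach multiple of 8
total 64 bytes, alignment 8
64 − 64 = 0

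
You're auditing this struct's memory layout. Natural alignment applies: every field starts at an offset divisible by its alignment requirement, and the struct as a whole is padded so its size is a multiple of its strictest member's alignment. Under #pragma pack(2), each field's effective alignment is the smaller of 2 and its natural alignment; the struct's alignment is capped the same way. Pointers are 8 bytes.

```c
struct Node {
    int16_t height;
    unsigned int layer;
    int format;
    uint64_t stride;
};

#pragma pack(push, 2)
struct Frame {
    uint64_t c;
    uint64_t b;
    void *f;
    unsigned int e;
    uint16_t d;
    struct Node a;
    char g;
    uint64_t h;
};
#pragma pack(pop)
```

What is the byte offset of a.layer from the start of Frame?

Node: 0..2  height  (2B, 2-aligned); 2..4  -- padding (2B); 4..8  layer  (4B, 4-aligned); 8..12  format  (4B, 4-aligned); 12..16  -- padding (4B); 16..24  stride  (8B, 8-aligned); sizeof = 24, alignof = 8
0..8  c  (8B, 2-aligned)
8..16  b  (8B, 2-aligned)
16..24  f  (8B, 2-aligned)
24..28  e  (4B, 2-aligned)
28..30  d  (2B, 2-aligned)
30..54  a  (24B, 2-aligned)
within Node: layer at 4
30 + 4 = 34

34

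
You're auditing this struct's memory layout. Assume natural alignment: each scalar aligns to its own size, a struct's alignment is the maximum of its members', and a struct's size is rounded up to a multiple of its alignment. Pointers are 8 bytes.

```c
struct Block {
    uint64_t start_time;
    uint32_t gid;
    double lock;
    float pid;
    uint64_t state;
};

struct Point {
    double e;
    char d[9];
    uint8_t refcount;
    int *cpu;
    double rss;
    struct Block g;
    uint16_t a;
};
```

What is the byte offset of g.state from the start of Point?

72

Block: @0: start_time [8B, align 8] → 8; @8: gid [4B, align 4] → 12; +4 pad (align 8); @16: lock [8B, align 8] → 24; @24: pid [4B, align 4] → 28; +4 pad (align 8); @32: state [8B, align 8] → 40; size 40, align 8
@0: e [8B, align 8] → 8
@8: d [9B, align 1] → 17
@17: refcount [1B, align 1] → 18
+6 pad (align 8)
@24: cpu [8B, align 8] → 32
@32: rss [8B, align 8] → 40
@40: g [40B, align 8] → 80
within Block: state at 32
40 + 32 = 72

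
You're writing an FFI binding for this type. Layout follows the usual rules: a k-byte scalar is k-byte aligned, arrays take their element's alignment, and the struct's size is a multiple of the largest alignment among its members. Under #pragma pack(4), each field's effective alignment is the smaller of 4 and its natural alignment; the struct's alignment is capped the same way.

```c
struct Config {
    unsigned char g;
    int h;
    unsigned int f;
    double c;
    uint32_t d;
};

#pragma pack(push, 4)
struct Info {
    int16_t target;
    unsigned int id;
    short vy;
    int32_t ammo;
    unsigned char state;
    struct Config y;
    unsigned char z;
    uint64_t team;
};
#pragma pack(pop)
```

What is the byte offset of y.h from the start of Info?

Config: @0: g [1B, align 1] → 1; +3 pad (align 4); @4: h [4B, align 4] → 8; @8: f [4B, align 4] → 12; +4 pad (align 8); @16: c [8B, align 8] → 24; @24: d [4B, align 4] → 28; +4 tail pad (align 8); size 32, align 8
@0: target [2B, align 2] → 2
+2 pad (align 4)
@4: id [4B, align 4] → 8
@8: vy [2B, align 2] → 10
+2 pad (align 4)
@12: ammo [4B, align 4] → 16
@16: state [1B, align 1] → 17
+3 pad (align 4)
@20: y [32B, align 4] → 52
within Config: h at 4
20 + 4 = 24

24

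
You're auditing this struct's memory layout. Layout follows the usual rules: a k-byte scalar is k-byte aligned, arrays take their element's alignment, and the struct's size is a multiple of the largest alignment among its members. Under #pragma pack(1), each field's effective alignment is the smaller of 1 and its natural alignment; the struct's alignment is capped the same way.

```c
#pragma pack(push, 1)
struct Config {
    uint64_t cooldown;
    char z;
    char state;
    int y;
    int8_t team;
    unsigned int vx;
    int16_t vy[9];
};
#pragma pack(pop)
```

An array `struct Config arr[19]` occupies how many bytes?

703

@0: cooldown [8B, align 1] → 8
@8: z [1B, align 1] → 9
@9: state [1B, align 1] → 10
@10: y [4B, align 1] → 14
@14: team [1B, align 1] → 15
@15: vx [4B, align 1] → 19
@19: vy [18B, align 1] → 37
size 37, align 1
array of 19: 19 × 37 = 703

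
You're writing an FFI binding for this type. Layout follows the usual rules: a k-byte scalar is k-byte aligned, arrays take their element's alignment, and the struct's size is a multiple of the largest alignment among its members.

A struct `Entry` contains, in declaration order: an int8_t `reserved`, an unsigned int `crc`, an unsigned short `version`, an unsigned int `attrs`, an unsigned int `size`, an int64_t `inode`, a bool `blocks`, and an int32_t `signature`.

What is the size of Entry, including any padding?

reserved at 0 (size 1, align 1) → ends 1
pad 3 to align 4 for crc
crc at 4 (size 4, align 4) → ends 8
version at 8 (size 2, align 2) → ends 10
pad 2 to align 4 for attrs
attrs at 12 (size 4, align 4) → ends 16
size at 16 (size 4, align 4) → ends 20
pad 4 to align 8 for inode
inode at 24 (size 8, align 8) → ends 32
blocks at 32 (size 1, align 1) → ends 33
pad 3 to align 4 for signature
signature at 36 (size 4, align 4) → ends 40
total 40 bytes, alignment 8

40 bytes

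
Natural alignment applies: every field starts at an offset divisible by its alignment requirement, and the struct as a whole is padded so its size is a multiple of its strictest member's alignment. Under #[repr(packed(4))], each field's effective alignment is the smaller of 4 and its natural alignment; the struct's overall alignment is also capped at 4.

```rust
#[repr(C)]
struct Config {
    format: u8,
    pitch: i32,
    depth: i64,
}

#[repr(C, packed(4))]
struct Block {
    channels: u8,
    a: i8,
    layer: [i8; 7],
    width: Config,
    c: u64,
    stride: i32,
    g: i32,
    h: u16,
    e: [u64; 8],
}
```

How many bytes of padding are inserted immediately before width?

3

Config: 0..1  format  (1B, 1-aligned); 1..4  -- padding (3B); 4..8  pitch  (4B, 4-aligned); 8..16  depth  (8B, 8-aligned); sizeof = 16, alignof = 8
0..1  channels  (1B, 1-aligned)
1..2  a  (1B, 1-aligned)
2..9  layer  (7B, 1-aligned)
9..12  -- padding (3B)
12..28  width  (16B, 4-aligned)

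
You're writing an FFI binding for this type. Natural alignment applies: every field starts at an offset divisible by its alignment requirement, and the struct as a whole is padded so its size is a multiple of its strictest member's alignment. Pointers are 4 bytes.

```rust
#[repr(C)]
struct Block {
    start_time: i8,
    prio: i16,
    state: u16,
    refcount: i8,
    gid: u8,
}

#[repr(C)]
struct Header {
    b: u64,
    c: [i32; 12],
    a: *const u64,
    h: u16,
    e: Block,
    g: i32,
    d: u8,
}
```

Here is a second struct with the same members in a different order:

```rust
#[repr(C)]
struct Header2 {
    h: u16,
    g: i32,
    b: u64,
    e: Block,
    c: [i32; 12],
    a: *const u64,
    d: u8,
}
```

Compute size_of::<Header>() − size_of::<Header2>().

Block: 0..1  start_time  (1B, 1-aligned); 1..2  -- padding (1B); 2..4  prio  (2B, 2-aligned); 4..6  state  (2B, 2-aligned); 6..7  refcount  (1B, 1-aligned); 7..8  gid  (1B, 1-aligned); sizeof = 8, alignof = 2
0..8  b  (8B, 8-aligned)
8..56  c  (48B, 4-aligned)
56..60  a  (4B, 4-aligned)
60..62  h  (2B, 2-aligned)
62..70  e  (8B, 2-aligned)
70..72  -- padding (2B)
72..76  g  (4B, 4-aligned)
76..77  d  (1B, 1-aligned)
77..80  -- tail padding (3B)
sizeof = 80, alignof = 8
— Header2 —
0..2  h  (2B, 2-aligned)
2..4  -- padding (2B)
4..8  g  (4B, 4-aligned)
8..16  b  (8B, 8-aligned)
16..24  e  (8B, 2-aligned)
24..72  c  (48B, 4-aligned)
72..76  a  (4B, 4-aligned)
76..77  d  (1B, 1-aligned)
77..80  -- tail padding (3B)
sizeof = 80, alignof = 8
80 − 80 = 0

0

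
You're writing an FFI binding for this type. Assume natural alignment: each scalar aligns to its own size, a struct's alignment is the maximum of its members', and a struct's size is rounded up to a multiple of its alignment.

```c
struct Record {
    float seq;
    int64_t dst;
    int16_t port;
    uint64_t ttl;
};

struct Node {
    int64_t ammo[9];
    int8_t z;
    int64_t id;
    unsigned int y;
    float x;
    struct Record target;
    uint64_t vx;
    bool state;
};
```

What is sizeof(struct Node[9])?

Record: seq at 0 (size 4, align 4) → ends 4; pad 4 to align 8 for dst; dst at 8 (size 8, align 8) → ends 16; port at 16 (size 2, align 2) → ends 18; pad 6 to align 8 for ttl; ttl at 24 (size 8, align 8) → ends 32; total 32 bytes, alignment 8
ammo at 0 (size 72, align 8) → ends 72
z at 72 (size 1, align 1) → ends 73
pad 7 to align 8 for id
id at 80 (size 8, align 8) → ends 88
y at 88 (size 4, align 4) → ends 92
x at 92 (size 4, align 4) → ends 96
target at 96 (size 32, align 8) → ends 128
vx at 128 (size 8, align 8) → ends 136
state at 136 (size 1, align 1) → ends 137
tail pad 7 to reach multiple of 8
total 144 bytes, alignment 8
array of 9: 9 × 144 = 1296

1296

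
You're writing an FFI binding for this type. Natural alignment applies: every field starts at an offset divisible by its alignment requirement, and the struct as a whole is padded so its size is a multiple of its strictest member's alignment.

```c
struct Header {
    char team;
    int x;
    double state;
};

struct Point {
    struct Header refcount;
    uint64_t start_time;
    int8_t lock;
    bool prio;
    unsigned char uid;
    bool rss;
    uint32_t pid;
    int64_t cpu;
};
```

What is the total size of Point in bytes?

40 bytes

Header: team at 0 (size 1, align 1) → ends 1; pad 3 to align 4 for x; x at 4 (size 4, align 4) → ends 8; state at 8 (size 8, align 8) → ends 16; total 16 bytes, alignment 8
refcount at 0 (size 16, align 8) → ends 16
start_time at 16 (size 8, align 8) → ends 24
lock at 24 (size 1, align 1) → ends 25
prio at 25 (size 1, align 1) → ends 26
uid at 26 (size 1, align 1) → ends 27
rss at 27 (size 1, align 1) → ends 28
pid at 28 (size 4, align 4) → ends 32
cpu at 32 (size 8, align 8) → ends 40
total 40 bytes, alignment 8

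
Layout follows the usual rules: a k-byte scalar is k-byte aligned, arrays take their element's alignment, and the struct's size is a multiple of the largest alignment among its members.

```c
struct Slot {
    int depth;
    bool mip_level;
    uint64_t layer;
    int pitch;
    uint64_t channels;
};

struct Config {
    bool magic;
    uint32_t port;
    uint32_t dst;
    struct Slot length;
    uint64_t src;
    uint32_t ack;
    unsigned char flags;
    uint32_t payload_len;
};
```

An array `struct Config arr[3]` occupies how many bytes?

Slot: @0: depth [4B, align 4] → 4; @4: mip_level [1B, align 1] → 5; +3 pad (align 8); @8: layer [8B, align 8] → 16; @16: pitch [4B, align 4] → 20; +4 pad (align 8); @24: channels [8B, align 8] → 32; size 32, align 8
@0: magic [1B, align 1] → 1
+3 pad (align 4)
@4: port [4B, align 4] → 8
@8: dst [4B, align 4] → 12
+4 pad (align 8)
@16: length [32B, align 8] → 48
@48: src [8B, align 8] → 56
@56: ack [4B, align 4] → 60
@60: flags [1B, align 1] → 61
+3 pad (align 4)
@64: payload_len [4B, align 4] → 68
+4 tail pad (align 8)
size 72, align 8
array of 3: 3 × 72 = 216

216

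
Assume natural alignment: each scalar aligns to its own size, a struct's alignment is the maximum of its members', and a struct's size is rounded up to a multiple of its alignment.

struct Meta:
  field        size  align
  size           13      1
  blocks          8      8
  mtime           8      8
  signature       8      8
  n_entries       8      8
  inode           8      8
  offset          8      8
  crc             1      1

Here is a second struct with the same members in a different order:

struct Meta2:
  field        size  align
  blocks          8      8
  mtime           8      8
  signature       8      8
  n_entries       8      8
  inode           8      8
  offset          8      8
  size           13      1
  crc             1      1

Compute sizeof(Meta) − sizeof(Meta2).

size at 0 (size 13, align 1) → ends 13
pad 3 to align 8 for blocks
blocks at 16 (size 8, align 8) → ends 24
mtime at 24 (size 8, align 8) → ends 32
signature at 32 (size 8, align 8) → ends 40
n_entries at 40 (size 8, align 8) → ends 48
inode at 48 (size 8, align 8) → ends 56
offset at 56 (size 8, align 8) → ends 64
crc at 64 (size 1, align 1) → ends 65
tail pad 7 to reach multiple of 8
total 72 bytes, alignment 8
— Meta2 —
blocks at 0 (size 8, align 8) → ends 8
mtime at 8 (size 8, align 8) → ends 16
signature at 16 (size 8, align 8) → ends 24
n_entries at 24 (size 8, align 8) → ends 32
inode at 32 (size 8, align 8) → ends 40
offset at 40 (size 8, align 8) → ends 48
size at 48 (size 13, align 1) → ends 61
crc at 61 (size 1, align 1) → ends 62
tail pad 2 to reach multiple of 8
total 64 bytes, alignment 8
72 − 64 = 8

8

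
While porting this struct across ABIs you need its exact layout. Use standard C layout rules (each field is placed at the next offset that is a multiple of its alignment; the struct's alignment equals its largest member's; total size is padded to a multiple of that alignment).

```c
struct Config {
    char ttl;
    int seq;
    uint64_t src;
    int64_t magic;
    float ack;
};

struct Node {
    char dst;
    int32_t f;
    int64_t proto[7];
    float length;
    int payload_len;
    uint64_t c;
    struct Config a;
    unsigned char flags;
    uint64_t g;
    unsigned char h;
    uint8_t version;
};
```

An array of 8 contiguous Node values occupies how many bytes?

1088

Config: @0: ttl [1B, align 1] → 1; +3 pad (align 4); @4: seq [4B, align 4] → 8; @8: src [8B, align 8] → 16; @16: magic [8B, align 8] → 24; @24: ack [4B, align 4] → 28; +4 tail pad (align 8); size 32, align 8
@0: dst [1B, align 1] → 1
+3 pad (align 4)
@4: f [4B, align 4] → 8
@8: proto [56B, align 8] → 64
@64: length [4B, align 4] → 68
@68: payload_len [4B, align 4] → 72
@72: c [8B, align 8] → 80
@80: a [32B, align 8] → 112
@112: flags [1B, align 1] → 113
+7 pad (align 8)
@120: g [8B, align 8] → 128
@128: h [1B, align 1] → 129
@129: version [1B, align 1] → 130
+6 tail pad (align 8)
size 136, align 8
array of 8: 8 × 136 = 1088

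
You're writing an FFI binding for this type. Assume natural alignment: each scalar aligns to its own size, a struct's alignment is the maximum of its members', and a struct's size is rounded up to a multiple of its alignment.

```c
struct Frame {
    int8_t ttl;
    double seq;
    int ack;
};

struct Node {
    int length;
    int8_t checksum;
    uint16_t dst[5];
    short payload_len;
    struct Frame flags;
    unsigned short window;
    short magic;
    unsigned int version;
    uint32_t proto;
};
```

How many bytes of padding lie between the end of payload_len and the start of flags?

6

Frame: ttl at 0 (size 1, align 1) → ends 1; pad 7 to align 8 for seq; seq at 8 (size 8, align 8) → ends 16; ack at 16 (size 4, align 4) → ends 20; tail pad 4 to reach multiple of 8; total 24 bytes, alignment 8
length at 0 (size 4, align 4) → ends 4
checksum at 4 (size 1, align 1) → ends 5
pad 1 to align 2 for dst
dst at 6 (size 10, align 2) → ends 16
payload_len at 16 (size 2, align 2) → ends 18
pad 6 to align 8 for flags
flags at 24 (size 24, align 8) → ends 48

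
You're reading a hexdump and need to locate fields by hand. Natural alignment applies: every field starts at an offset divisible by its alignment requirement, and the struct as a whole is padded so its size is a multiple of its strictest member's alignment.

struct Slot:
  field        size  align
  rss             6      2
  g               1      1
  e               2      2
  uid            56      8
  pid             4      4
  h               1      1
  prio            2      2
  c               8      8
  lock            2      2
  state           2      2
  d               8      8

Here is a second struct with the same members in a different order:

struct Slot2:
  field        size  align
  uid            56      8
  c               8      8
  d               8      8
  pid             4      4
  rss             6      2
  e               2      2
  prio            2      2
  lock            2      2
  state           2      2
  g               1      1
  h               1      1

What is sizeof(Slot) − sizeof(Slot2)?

8

@0: rss [6B, align 2] → 6
@6: g [1B, align 1] → 7
+1 pad (align 2)
@8: e [2B, align 2] → 10
+6 pad (align 8)
@16: uid [56B, align 8] → 72
@72: pid [4B, align 4] → 76
@76: h [1B, align 1] → 77
+1 pad (align 2)
@78: prio [2B, align 2] → 80
@80: c [8B, align 8] → 88
@88: lock [2B, align 2] → 90
@90: state [2B, align 2] → 92
+4 pad (align 8)
@96: d [8B, align 8] → 104
size 104, align 8
— Slot2 —
@0: uid [56B, align 8] → 56
@56: c [8B, align 8] → 64
@64: d [8B, align 8] → 72
@72: pid [4B, align 4] → 76
@76: rss [6B, align 2] → 82
@82: e [2B, align 2] → 84
@84: prio [2B, align 2] → 86
@86: lock [2B, align 2] → 88
@88: state [2B, align 2] → 90
@90: g [1B, align 1] → 91
@91: h [1B, align 1] → 92
+4 tail pad (align 8)
size 96, align 8
104 − 96 = 8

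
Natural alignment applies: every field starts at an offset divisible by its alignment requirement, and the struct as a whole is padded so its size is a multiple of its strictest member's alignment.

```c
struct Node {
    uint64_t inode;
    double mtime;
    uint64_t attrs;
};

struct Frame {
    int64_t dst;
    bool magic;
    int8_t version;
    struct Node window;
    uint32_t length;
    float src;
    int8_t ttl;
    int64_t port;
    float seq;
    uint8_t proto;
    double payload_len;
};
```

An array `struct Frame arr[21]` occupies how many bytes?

1680

Node: inode at 0 (size 8, align 8) → ends 8; mtime at 8 (size 8, align 8) → ends 16; attrs at 16 (size 8, align 8) → ends 24; total 24 bytes, alignment 8
dst at 0 (size 8, align 8) → ends 8
magic at 8 (size 1, align 1) → ends 9
version at 9 (size 1, align 1) → ends 10
pad 6 to align 8 for window
window at 16 (size 24, align 8) → ends 40
length at 40 (size 4, align 4) → ends 44
src at 44 (size 4, align 4) → ends 48
ttl at 48 (size 1, align 1) → ends 49
pad 7 to align 8 for port
port at 56 (size 8, align 8) → ends 64
seq at 64 (size 4, align 4) → ends 68
proto at 68 (size 1, align 1) → ends 69
pad 3 to align 8 for payload_len
payload_len at 72 (size 8, align 8) → ends 80
total 80 bytes, alignment 8
array of 21: 21 × 80 = 1680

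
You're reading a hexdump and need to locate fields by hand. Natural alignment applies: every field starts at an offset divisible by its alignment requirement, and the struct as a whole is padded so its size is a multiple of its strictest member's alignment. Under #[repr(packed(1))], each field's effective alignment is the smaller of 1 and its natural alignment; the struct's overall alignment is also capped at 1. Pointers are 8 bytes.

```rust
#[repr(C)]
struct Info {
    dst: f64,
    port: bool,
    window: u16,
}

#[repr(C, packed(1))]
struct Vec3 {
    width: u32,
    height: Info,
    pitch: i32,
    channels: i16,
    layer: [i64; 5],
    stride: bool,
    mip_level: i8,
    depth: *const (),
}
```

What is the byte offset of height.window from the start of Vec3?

14

Info: dst at 0 (size 8, align 8) → ends 8; port at 8 (size 1, align 1) → ends 9; pad 1 to align 2 for window; window at 10 (size 2, align 2) → ends 12; tail pad 4 to reach multiple of 8; total 16 bytes, alignment 8
width at 0 (size 4, align 1) → ends 4
height at 4 (size 16, align 1) → ends 20
within Info: window at 10
4 + 10 = 14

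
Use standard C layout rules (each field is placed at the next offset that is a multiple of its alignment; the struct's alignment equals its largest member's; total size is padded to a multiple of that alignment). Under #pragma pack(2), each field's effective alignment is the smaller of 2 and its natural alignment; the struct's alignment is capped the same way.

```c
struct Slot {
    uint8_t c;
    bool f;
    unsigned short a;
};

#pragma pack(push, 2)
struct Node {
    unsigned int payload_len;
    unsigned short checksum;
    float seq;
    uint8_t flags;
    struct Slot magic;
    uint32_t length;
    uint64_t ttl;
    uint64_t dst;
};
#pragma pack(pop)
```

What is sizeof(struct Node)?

36 bytes

Slot: c at 0 (size 1, align 1) → ends 1; f at 1 (size 1, align 1) → ends 2; a at 2 (size 2, align 2) → ends 4; total 4 bytes, alignment 2
payload_len at 0 (size 4, align 2) → ends 4
checksum at 4 (size 2, align 2) → ends 6
seq at 6 (size 4, align 2) → ends 10
flags at 10 (size 1, align 1) → ends 11
pad 1 to align 2 for magic
magic at 12 (size 4, align 2) → ends 16
length at 16 (size 4, align 2) → ends 20
ttl at 20 (size 8, align 2) → ends 28
dst at 28 (size 8, align 2) → ends 36
total 36 bytes, alignment 2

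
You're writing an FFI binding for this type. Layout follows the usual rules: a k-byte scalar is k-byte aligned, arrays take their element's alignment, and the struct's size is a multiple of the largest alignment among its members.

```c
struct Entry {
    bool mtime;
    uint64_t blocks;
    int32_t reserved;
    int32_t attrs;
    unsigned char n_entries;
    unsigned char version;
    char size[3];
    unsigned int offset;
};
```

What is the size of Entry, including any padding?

0..1  mtime  (1B, 1-aligned)
1..8  -- padding (7B)
8..16  blocks  (8B, 8-aligned)
16..20  reserved  (4B, 4-aligned)
20..24  attrs  (4B, 4-aligned)
24..25  n_entries  (1B, 1-aligned)
25..26  version  (1B, 1-aligned)
26..29  size  (3B, 1-aligned)
29..32  -- padding (3B)
32..36  offset  (4B, 4-aligned)
36..40  -- tail padding (4B)
sizeof = 40, alignof = 8

40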